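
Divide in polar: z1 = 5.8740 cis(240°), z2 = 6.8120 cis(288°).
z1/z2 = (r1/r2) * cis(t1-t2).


r = 5.8740 / 6.8120 = 0.8623
theta = 240° - 288° = -48° = 312° (mod 360)

0.8623 cis(312°)


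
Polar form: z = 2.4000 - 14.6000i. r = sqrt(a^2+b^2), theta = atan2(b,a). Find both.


r = sqrt(5.76+213.16) = sqrt(218.92) = 14.7959
theta = atan2(-14.6, 2.4) = -80.6650 degrees

r = 14.7959, theta = -80.6650 degrees


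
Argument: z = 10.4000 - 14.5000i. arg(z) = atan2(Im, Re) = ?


Re = 10.4, Im = -14.5
arg = atan2(-14.5, 10.4) = -54.3503 degrees

arg(z) = -54.3503 degrees


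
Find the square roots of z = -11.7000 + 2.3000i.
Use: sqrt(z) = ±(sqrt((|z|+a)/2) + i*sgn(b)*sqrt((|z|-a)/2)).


|z| = sqrt(136.89+5.29) = 11.9239
sqrt((|z|+a)/2) = sqrt((11.9239+(-11.7))/2) = sqrt(0.1120) = 0.3346
sqrt((|z|-a)/2) = sqrt((11.9239-(-11.7))/2) = sqrt(11.8120) = 3.4369

±(0.3346 + 3.4369i) i.e. 0.3346 + 3.4369i and -0.3346 - 3.4369i


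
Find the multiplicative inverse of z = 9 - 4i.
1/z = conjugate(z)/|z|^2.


|z|^2 = 81+16 = 97
1/z = (9 + 4i)/97

1/z = 0.0928 + 0.0412i


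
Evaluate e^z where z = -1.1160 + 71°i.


e^-1.1160 = 0.3276
cos(71°) = 0.3256
sin(71°) = 0.9455
Real = 0.3276*0.3256 = 0.1067
Imag = 0.3276*0.9455 = 0.3097

0.1067 + 0.3097i


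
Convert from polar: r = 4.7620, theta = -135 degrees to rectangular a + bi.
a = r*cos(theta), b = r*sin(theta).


a = 4.7620*cos(-135°) = 4.7620*(-0.7071) = -3.3672
b = 4.7620*sin(-135°) = 4.7620*(-0.7071) = -3.3672

-3.3672 - 3.3672i


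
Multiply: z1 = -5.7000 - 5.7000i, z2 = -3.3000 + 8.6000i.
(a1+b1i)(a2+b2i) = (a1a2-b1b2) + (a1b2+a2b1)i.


Real = -5.7*(-3.3) - (-5.7)*8.6 = 18.81 - (-49.02) = 67.83
Imag = -5.7*8.6 - (3.3)*(-5.7) = -49.02 + 18.81 = -30.21

67.8300 - 30.2100i


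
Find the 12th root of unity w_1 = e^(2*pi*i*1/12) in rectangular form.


Angle = 360*1/12 = 30°
a = cos(30°) = 0.8660
b = sin(30°) = 0.5000

0.8660 + 0.5000i


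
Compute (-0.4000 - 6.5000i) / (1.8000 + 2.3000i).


Conjugate of z2 = 1.8000 - 2.3000i
Numerator: (-0.4000 - 6.5000i)(1.8000 - 2.3000i) = -15.6700 - 10.7800i
Denominator: 1.8^2 + 2.3^2 = 8.53
Result = (-15.6700 - 10.7800i)/8.53

-1.8370 - 1.2638i


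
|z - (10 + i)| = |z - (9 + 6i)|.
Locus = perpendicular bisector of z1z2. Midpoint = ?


Equal distances means the locus is the perpendicular bisector of z1 and z2.
Midpoint = ((10+9)/2, (1+6)/2) = (9.5000, 3.5000)

Perpendicular bisector through (9.5000, 3.5000)


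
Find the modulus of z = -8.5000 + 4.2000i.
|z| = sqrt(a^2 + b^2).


|z| = sqrt((-8.5)^2 + 4.2^2) = sqrt(72.25 + 17.64) = sqrt(89.89) = 9.4810

|z| = 9.4810


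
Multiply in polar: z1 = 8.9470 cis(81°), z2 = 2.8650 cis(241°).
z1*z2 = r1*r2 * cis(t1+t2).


r = 8.9470 * 2.8650 = 25.6332
theta = 81° + 241° = 322° = 322° (mod 360)

25.6332 cis(322°)


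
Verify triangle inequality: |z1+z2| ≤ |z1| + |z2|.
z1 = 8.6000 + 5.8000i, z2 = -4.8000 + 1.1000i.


|z1| = sqrt(8.6^2 + 5.8^2) = sqrt(107.6) = 10.3730
|z2| = sqrt((-4.8)^2 + 1.1^2) = sqrt(24.25) = 4.9244
z1+z2 = 3.8000 + 6.9000i
|z1+z2| = sqrt(62.05) = 7.8772
|z1|+|z2| = 10.3730 + 4.9244 = 15.2974

|z1+z2| = 7.8772 ≤ |z1|+|z2| = 15.2974 (verified)


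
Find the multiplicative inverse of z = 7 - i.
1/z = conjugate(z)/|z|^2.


|z|^2 = 49+1 = 50
1/z = (7 + 1i)/50

1/z = 0.1400 + 0.0200i


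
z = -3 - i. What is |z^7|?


|z| = sqrt(9+1) = sqrt(10) = 3.1623
|z^7| = |z|^7 = (sqrt(10))^7 = 10^3 * sqrt(10) = 1000*sqrt(10)

|z^7| = 1000*sqrt(10) ≈ 3162.2777


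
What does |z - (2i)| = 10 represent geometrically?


|z - z0| = r is a circle with center z0 and radius r.
Center = (0, 2), radius = 10

Circle with center (0, 2) and radius 10


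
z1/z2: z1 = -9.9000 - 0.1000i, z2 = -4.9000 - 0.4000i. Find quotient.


Conjugate of z2 = -4.9000 + 0.4000i
Numerator: (-9.9000 - 0.1000i)(-4.9000 + 0.4000i) = 48.5500 - 3.4700i
Denominator: (-4.9)^2 + (-0.4)^2 = 24.17
Result = (48.5500 - 3.4700i)/24.17

2.0087 - 0.1436i


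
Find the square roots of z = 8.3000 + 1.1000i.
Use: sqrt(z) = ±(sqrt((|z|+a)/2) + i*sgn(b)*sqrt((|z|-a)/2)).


|z| = sqrt(68.89+1.21) = 8.3726
sqrt((|z|+a)/2) = sqrt((8.3726+8.3)/2) = sqrt(8.3363) = 2.8873
sqrt((|z|-a)/2) = sqrt((8.3726-8.3)/2) = sqrt(0.0363) = 0.1905

±(2.8873 + 0.1905i) i.e. 2.8873 + 0.1905i and -2.8873 - 0.1905i


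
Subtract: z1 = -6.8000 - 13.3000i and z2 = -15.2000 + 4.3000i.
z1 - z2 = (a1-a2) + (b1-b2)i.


Real: -6.8 + 15.2 = 8.4
Imag: -13.3 - 4.3 = -17.6

8.4000 - 17.6000i


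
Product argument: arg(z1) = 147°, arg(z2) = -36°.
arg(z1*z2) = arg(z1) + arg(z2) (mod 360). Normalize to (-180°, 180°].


arg(z1*z2) = 147° - 36° = 111°
Normalized to (-180°, 180°]: 111°

111°


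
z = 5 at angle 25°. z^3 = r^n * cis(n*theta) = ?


r^3 = 5^3 = 125
n*theta = 3*25° = 75° = 75° (mod 360)
a = 125*cos(75°) = 32.3524
b = 125*sin(75°) = 120.7407

125 cis(75°) = 32.3524 + 120.7407i


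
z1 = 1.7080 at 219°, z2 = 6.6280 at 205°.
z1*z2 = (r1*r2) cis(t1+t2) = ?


r = 1.7080 * 6.6280 = 11.3206
theta = 219° + 205° = 424° = 64° (mod 360)

11.3206 cis(64°)


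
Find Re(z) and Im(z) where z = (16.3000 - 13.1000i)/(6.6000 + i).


Multiply by conjugate: (16.3000 - 13.1000i)(6.6000 - i) / (6.6^2 + 1^2)
Numerator real = 16.3*6.6 - (13.1)*1 = 94.48
Numerator imag = -13.1*6.6 - 16.3*1 = -102.76
Denominator = 44.56
Re(z) = 94.48/44.56 = 2.1203
Im(z) = -102.76/44.56 = -2.3061

Re(z) = 2.1203, Im(z) = -2.3061


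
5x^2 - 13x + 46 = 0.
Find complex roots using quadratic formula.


disc = (-13)^2 - 4*5*46 = 169 - 920 = -751
sqrt(|disc|) = sqrt(751) = 27.4044
Real part = 13/(2*5) = 1.3000
Imag part = 27.4044/(2*5) = 2.7404

1.3000 ± 2.7404i


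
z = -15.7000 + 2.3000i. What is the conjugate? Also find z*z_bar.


z_bar = -15.7000 - 2.3000i
z*z_bar = (-15.7)^2 + 2.3^2 = 246.49 + 5.29 = 251.78

z_bar = -15.7000 - 2.3000i, z*z_bar = 251.78


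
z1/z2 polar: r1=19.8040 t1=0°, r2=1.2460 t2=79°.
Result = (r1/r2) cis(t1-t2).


r = 19.8040 / 1.2460 = 15.8941
theta = 0° - 79° = -79° = 281° (mod 360)

15.8941 cis(281°)


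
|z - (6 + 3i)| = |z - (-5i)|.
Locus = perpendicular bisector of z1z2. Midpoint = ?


Equal distances means the locus is the perpendicular bisector of z1 and z2.
Midpoint = ((6+0)/2, (3+(-5))/2) = (3.0000, -1.0000)

Perpendicular bisector through (3.0000, -1.0000)


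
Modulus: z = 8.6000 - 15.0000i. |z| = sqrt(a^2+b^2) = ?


|z| = sqrt(8.6^2 + (-15)^2) = sqrt(73.96 + 225) = sqrt(298.96) = 17.2905

|z| = 17.2905


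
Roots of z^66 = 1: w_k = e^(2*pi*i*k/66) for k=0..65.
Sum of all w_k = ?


The sum of all 66th roots of unity is 0.
Geometric series: (1 - w^66)/(1 - w) = (1-1)/(1-w) = 0 since w^66 = 1, w ≠ 1.
Alternatively: coefficient of z^65 in z^66 - 1 is 0.

0


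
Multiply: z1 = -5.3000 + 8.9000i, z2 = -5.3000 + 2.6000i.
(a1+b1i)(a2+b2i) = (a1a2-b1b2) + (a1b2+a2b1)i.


Real = -5.3*(-5.3) - 8.9*2.6 = 28.09 - 23.14 = 4.95
Imag = -5.3*2.6 - (5.3)*8.9 = -13.78 - (47.17) = -60.95

4.9500 - 60.9500i


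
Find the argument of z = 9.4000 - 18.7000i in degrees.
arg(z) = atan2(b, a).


Re = 9.4, Im = -18.7
arg = atan2(-18.7, 9.4) = -63.3125 degrees

arg(z) = -63.3125 degrees


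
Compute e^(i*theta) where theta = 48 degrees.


cos(48°) = 0.6691
sin(48°) = 0.7431

e^(i*48°) = 0.6691 + 0.7431i


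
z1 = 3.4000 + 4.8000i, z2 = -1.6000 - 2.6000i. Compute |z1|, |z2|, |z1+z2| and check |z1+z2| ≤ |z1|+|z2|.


|z1| = sqrt(3.4^2 + 4.8^2) = sqrt(34.6) = 5.8822
|z2| = sqrt((-1.6)^2 + (-2.6)^2) = sqrt(9.32) = 3.0529
z1+z2 = 1.8000 + 2.2000i
|z1+z2| = sqrt(8.08) = 2.8425
|z1|+|z2| = 5.8822 + 3.0529 = 8.9351

|z1+z2| = 2.8425 ≤ |z1|+|z2| = 8.9351 (verified)


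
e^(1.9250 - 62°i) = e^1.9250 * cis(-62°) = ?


e^1.9250 = 6.8551
cos(-62°) = 0.46947
sin(-62°) = -0.88295
Real = 6.8551*0.46947 = 3.2183
Imag = 6.8551*(-0.88295) = -6.0527

3.2183 - 6.0527i


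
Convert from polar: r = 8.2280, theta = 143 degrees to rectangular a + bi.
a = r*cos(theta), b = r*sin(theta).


a = 8.2280*cos(143°) = 8.2280*(-0.79864) = -6.5712
b = 8.2280*sin(143°) = 8.2280*0.601815 = 4.9517

-6.5712 + 4.9517i


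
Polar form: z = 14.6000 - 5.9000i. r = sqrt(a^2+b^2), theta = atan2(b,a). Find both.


r = sqrt(213.16+34.81) = sqrt(247.97) = 15.7471
theta = atan2(-5.9, 14.6) = -22.0041 degrees

r = 15.7471, theta = -22.0041 degrees


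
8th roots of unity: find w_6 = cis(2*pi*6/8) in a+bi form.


Angle = 360*6/8 = 270°
a = cos(270°) = 0
b = sin(270°) = -1.0000

0 - 1.0000i


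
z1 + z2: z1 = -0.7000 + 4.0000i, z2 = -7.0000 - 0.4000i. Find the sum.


Real: -0.7 - 7 = -7.7
Imag: 4 - 0.4 = 3.6

-7.7000 + 3.6000i


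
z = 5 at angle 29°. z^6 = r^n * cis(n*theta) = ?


r^6 = 5^6 = 15625
n*theta = 6*29° = 174° = 174° (mod 360)
a = 15625*cos(174°) = -15539.4046
b = 15625*sin(174°) = 1633.2572

15625 cis(174°) = -15539.4046 + 1633.2572i


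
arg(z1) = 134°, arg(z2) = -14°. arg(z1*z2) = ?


arg(z1*z2) = 134° - 14° = 120°
Normalized to (-180°, 180°]: 120°

120°


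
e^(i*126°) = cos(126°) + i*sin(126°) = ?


cos(126°) = -0.5878
sin(126°) = 0.8090

e^(i*126°) = -0.5878 + 0.8090i


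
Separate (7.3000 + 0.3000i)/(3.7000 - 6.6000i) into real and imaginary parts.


Multiply by conjugate: (7.3000 + 0.3000i)(3.7000 + 6.6000i) / (3.7^2 + (-6.6)^2)
Numerator real = 7.3*3.7 + 0.3*(-6.6) = 25.03
Numerator imag = 0.3*3.7 - 7.3*(-6.6) = 49.29
Denominator = 57.25
Re(z) = 25.03/57.25 = 0.4372
Im(z) = 49.29/57.25 = 0.8610

Re(z) = 0.4372, Im(z) = 0.8610


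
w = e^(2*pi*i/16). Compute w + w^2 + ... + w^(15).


With w = e^(2*pi*i/16), all 16 of the 16th roots of unity w^0 = 1, w, ..., w^(15) sum to 0: 1 + w + ... + w^(15) = (1 - w^16)/(1 - w) = 0 since w^16 = 1, w ≠ 1.
Removing the root 1: w + w^2 + ... + w^(15) = 0 - 1 = -1

Sum = -1


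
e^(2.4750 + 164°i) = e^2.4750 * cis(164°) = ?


e^2.4750 = 11.8817
cos(164°) = -0.96126
sin(164°) = 0.275637
Real = 11.8817*(-0.96126) = -11.4214
Imag = 11.8817*0.275637 = 3.2750

-11.4214 + 3.2750i


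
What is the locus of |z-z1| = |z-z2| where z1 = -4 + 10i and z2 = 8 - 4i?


Equal distances means the locus is the perpendicular bisector of z1 and z2.
Midpoint = ((-4+8)/2, (10+(-4))/2) = (2.0000, 3.0000)

Perpendicular bisector through (2.0000, 3.0000)


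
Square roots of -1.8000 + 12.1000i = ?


|z| = sqrt(3.24+146.41) = 12.2332
sqrt((|z|+a)/2) = sqrt((12.2332+(-1.8))/2) = sqrt(5.2166) = 2.2840
sqrt((|z|-a)/2) = sqrt((12.2332-(-1.8))/2) = sqrt(7.0166) = 2.6489

±(2.2840 + 2.6489i) i.e. 2.2840 + 2.6489i and -2.2840 - 2.6489i


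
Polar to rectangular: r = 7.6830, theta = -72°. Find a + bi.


a = 7.6830*cos(-72°) = 7.6830*0.30902 = 2.3742
b = 7.6830*sin(-72°) = 7.6830*(-0.95106) = -7.3070

2.3742 - 7.3070i


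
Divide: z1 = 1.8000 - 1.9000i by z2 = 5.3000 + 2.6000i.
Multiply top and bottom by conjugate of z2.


Conjugate of z2 = 5.3000 - 2.6000i
Numerator: (1.8000 - 1.9000i)(5.3000 - 2.6000i) = 4.6000 - 14.7500i
Denominator: 5.3^2 + 2.6^2 = 34.85
Result = (4.6000 - 14.7500i)/34.85

0.1320 - 0.4232i


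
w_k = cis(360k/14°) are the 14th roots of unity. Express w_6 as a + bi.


Angle = 360*6/14 = 154.2857°
a = cos(154.2857°) = -0.9010
b = sin(154.2857°) = 0.4339

-0.9010 + 0.4339i


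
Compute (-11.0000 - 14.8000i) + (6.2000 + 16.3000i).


Real: -11 + 6.2 = -4.8
Imag: -14.8 + 16.3 = 1.5

-4.8000 + 1.5000i


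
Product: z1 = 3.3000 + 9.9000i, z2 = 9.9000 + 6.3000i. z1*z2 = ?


Real = 3.3*9.9 - 9.9*6.3 = 32.67 - 62.37 = -29.7
Imag = 3.3*6.3 + 9.9*9.9 = 20.79 + 98.01 = 118.8

-29.7000 + 118.8000i


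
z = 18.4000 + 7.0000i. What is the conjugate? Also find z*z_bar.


z_bar = 18.4000 - 7.0000i
z*z_bar = 18.4^2 + 7^2 = 338.56 + 49 = 387.56

z_bar = 18.4000 - 7.0000i, z*z_bar = 387.56


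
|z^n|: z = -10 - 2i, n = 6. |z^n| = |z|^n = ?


|z| = sqrt(100+4) = sqrt(104) = 10.1980
|z^6| = |z|^6 = (sqrt(104))^6 = 104^3 = 1124864

|z^6| = 1124864


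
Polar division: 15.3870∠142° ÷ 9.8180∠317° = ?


r = 15.3870 / 9.8180 = 1.5672
theta = 142° - 317° = -175° = 185° (mod 360)

1.5672 cis(185°)


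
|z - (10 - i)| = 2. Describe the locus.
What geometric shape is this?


|z - z0| = r is a circle with center z0 and radius r.
Center = (10, -1), radius = 2

Circle with center (10, -1) and radius 2


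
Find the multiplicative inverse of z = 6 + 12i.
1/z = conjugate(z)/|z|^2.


|z|^2 = 36+144 = 180
1/z = (6 - 12i)/180

1/z = 0.0333 - 0.0667i


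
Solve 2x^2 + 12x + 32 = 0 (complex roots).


disc = 12^2 - 4*2*32 = 144 - 256 = -112
sqrt(|disc|) = sqrt(112) = 10.5830
Real part = -12/(2*2) = -3.0000
Imag part = 10.5830/(2*2) = 2.6458

-3.0000 ± 2.6458i


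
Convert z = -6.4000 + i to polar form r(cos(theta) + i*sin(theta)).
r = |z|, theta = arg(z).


r = sqrt(40.96+1) = sqrt(41.96) = 6.4777
theta = atan2(1, -6.4) = 171.1193 degrees

r = 6.4777, theta = 171.1193 degrees


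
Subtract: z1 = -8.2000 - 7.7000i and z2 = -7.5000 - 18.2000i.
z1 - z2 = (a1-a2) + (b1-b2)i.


Real: -8.2 + 7.5 = -0.7
Imag: -7.7 + 18.2 = 10.5

-0.7000 + 10.5000i


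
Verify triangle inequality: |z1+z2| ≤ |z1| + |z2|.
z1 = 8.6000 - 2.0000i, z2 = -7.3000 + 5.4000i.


|z1| = sqrt(8.6^2 + (-2)^2) = sqrt(77.96) = 8.8295
|z2| = sqrt((-7.3)^2 + 5.4^2) = sqrt(82.45) = 9.0802
z1+z2 = 1.3000 + 3.4000i
|z1+z2| = sqrt(13.25) = 3.6401
|z1|+|z2| = 8.8295 + 9.0802 = 17.9097

|z1+z2| = 3.6401 ≤ |z1|+|z2| = 17.9097 (verified)


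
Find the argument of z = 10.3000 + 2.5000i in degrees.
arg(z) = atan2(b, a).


Re = 10.3, Im = 2.5
arg = atan2(2.5, 10.3) = 13.6429 degrees

arg(z) = 13.6429 degrees


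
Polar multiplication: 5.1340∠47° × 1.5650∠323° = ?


r = 5.1340 * 1.5650 = 8.0347
theta = 47° + 323° = 370° = 10° (mod 360)

8.0347 cis(10°)


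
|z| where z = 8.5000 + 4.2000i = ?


|z| = sqrt(8.5^2 + 4.2^2) = sqrt(72.25 + 17.64) = sqrt(89.89) = 9.4810

|z| = 9.4810


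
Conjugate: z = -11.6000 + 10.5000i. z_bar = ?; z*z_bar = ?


z_bar = -11.6000 - 10.5000i
z*z_bar = (-11.6)^2 + 10.5^2 = 134.56 + 110.25 = 244.81

z_bar = -11.6000 - 10.5000i, z*z_bar = 244.81


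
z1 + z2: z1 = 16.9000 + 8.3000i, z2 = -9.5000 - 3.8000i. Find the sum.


Real: 16.9 - 9.5 = 7.4
Imag: 8.3 - 3.8 = 4.5

7.4000 + 4.5000i


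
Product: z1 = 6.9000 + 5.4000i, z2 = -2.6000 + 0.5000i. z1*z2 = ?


Real = 6.9*(-2.6) - 5.4*0.5 = -17.94 - 2.7 = -20.64
Imag = 6.9*0.5 - (2.6)*5.4 = 3.45 - (14.04) = -10.59

-20.6400 - 10.5900i


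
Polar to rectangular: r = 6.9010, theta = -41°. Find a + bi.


a = 6.9010*cos(-41°) = 6.9010*0.75471 = 5.2083
b = 6.9010*sin(-41°) = 6.9010*(-0.65606) = -4.5275

5.2083 - 4.5275i


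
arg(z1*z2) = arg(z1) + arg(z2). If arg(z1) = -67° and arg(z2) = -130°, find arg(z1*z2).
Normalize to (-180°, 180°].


arg(z1*z2) = -67° - 130° = -197°
Normalized to (-180°, 180°]: 163°

163°


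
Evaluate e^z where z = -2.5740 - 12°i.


e^-2.5740 = 0.07623
cos(-12°) = 0.9781
sin(-12°) = -0.2079
Real = 0.07623*0.9781 = 0.0746
Imag = 0.07623*(-0.2079) = -0.0158

0.0746 - 0.0158i


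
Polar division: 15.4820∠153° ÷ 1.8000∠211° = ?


r = 15.4820 / 1.8000 = 8.6011
theta = 153° - 211° = -58° = 302° (mod 360)

8.6011 cis(302°)


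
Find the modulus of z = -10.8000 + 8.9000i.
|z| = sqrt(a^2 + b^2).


|z| = sqrt((-10.8)^2 + 8.9^2) = sqrt(116.64 + 79.21) = sqrt(195.85) = 13.9946

|z| = 13.9946


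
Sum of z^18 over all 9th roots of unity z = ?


The roots are w_k = w^k with w = e^(2*pi*i/9), and (w^k)^18 = (w^18)^k.
So S = 1 + u + u^2 + ... + u^(8) with u = w^18.
18 = 2*9 + 0, so 18 is a multiple of 9 and u = (w^9)^2 = 1.
Every one of the 9 terms equals 1: S = 9

S = 9


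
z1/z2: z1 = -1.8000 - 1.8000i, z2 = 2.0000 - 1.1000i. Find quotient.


Conjugate of z2 = 2.0000 + 1.1000i
Numerator: (-1.8000 - 1.8000i)(2.0000 + 1.1000i) = -1.6200 - 5.5800i
Denominator: 2^2 + (-1.1)^2 = 5.21
Result = (-1.6200 - 5.5800i)/5.21

-0.3109 - 1.0710i


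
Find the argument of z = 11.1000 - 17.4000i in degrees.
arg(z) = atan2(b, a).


Re = 11.1, Im = -17.4
arg = atan2(-17.4, 11.1) = -57.4649 degrees

arg(z) = -57.4649 degrees


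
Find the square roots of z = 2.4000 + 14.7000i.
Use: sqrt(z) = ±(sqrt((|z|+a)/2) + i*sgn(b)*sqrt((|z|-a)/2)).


|z| = sqrt(5.76+216.09) = 14.8946
sqrt((|z|+a)/2) = sqrt((14.8946+2.4)/2) = sqrt(8.6473) = 2.9406
sqrt((|z|-a)/2) = sqrt((14.8946-2.4)/2) = sqrt(6.2473) = 2.4995

±(2.9406 + 2.4995i) i.e. 2.9406 + 2.4995i and -2.9406 - 2.4995i


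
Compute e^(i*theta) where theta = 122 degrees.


cos(122°) = -0.5299
sin(122°) = 0.8480

e^(i*122°) = -0.5299 + 0.8480i


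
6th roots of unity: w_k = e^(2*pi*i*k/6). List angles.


The 6th roots of unity are cis(360k/6°) for k=0..5
Angle step = 360/6 = 60°
Primitive root: cis(60°)
Primitive root = 0.5000 + 0.8660i

6 roots at angles: 0°, 60°, 120°, 180°, 240°, 300°


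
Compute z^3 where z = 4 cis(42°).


r^3 = 4^3 = 64
n*theta = 3*42° = 126° = 126° (mod 360)
a = 64*cos(126°) = -37.6183
b = 64*sin(126°) = 51.7771

64 cis(126°) = -37.6183 + 51.7771i


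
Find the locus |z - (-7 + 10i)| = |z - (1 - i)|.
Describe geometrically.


Equal distances means the locus is the perpendicular bisector of z1 and z2.
Midpoint = ((-7+1)/2, (10+(-1))/2) = (-3.0000, 4.5000)

Perpendicular bisector through (-3.0000, 4.5000)


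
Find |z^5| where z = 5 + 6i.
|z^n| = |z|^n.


|z| = sqrt(25+36) = sqrt(61) = 7.8102
|z^5| = |z|^5 = (sqrt(61))^5 = 61^2 * sqrt(61) = 3721*sqrt(61)

|z^5| = 3721*sqrt(61) ≈ 29061.9390


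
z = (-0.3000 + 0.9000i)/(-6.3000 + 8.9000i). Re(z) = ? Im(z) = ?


Multiply by conjugate: (-0.3000 + 0.9000i)(-6.3000 - 8.9000i) / ((-6.3)^2 + 8.9^2)
Numerator real = -0.3*(-6.3) + 0.9*8.9 = 9.9
Numerator imag = 0.9*(-6.3) - (-0.3)*8.9 = -3
Denominator = 118.9
Re(z) = 9.9/118.9 = 0.0833
Im(z) = -3/118.9 = -0.0252

Re(z) = 0.0833, Im(z) = -0.0252


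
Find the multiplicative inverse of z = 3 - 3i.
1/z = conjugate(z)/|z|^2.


|z|^2 = 9+9 = 18
1/z = (3 + 3i)/18

1/z = 0.1667 + 0.1667i


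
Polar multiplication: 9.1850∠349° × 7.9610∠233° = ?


r = 9.1850 * 7.9610 = 73.1218
theta = 349° + 233° = 582° = 222° (mod 360)

73.1218 cis(222°)


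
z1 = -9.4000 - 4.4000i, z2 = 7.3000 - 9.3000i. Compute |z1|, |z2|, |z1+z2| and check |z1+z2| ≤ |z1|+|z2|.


|z1| = sqrt((-9.4)^2 + (-4.4)^2) = sqrt(107.72) = 10.3788
|z2| = sqrt(7.3^2 + (-9.3)^2) = sqrt(139.78) = 11.8229
z1+z2 = -2.1000 - 13.7000i
|z1+z2| = sqrt(192.1) = 13.8600
|z1|+|z2| = 10.3788 + 11.8229 = 22.2017

|z1+z2| = 13.8600 ≤ |z1|+|z2| = 22.2017 (verified)


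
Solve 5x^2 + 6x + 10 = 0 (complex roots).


disc = 6^2 - 4*5*10 = 36 - 200 = -164
sqrt(|disc|) = sqrt(164) = 12.8062
Real part = -6/(2*5) = -0.6000
Imag part = 12.8062/(2*5) = 1.2806

-0.6000 ± 1.2806i


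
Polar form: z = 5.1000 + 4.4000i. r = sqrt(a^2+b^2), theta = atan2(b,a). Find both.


r = sqrt(26.01+19.36) = sqrt(45.37) = 6.7357
theta = atan2(4.4, 5.1) = 40.7858 degrees

r = 6.7357, theta = 40.7858 degrees


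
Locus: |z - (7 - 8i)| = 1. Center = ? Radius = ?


|z - z0| = r is a circle with center z0 and radius r.
Center = (7, -8), radius = 1

Circle with center (7, -8) and radius 1


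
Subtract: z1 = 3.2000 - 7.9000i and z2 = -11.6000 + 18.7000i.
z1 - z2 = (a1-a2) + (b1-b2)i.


Real: 3.2 + 11.6 = 14.8
Imag: -7.9 - 18.7 = -26.6

14.8000 - 26.6000i


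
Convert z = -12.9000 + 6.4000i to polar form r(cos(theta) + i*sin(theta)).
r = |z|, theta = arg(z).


r = sqrt(166.41+40.96) = sqrt(207.37) = 14.4003
theta = atan2(6.4, -12.9) = 153.6129 degrees

r = 14.4003, theta = 153.6129 degrees


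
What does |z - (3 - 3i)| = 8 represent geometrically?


|z - z0| = r is a circle with center z0 and radius r.
Center = (3, -3), radius = 8

Circle with center (3, -3) and radius 8


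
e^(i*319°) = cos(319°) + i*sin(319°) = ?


cos(319°) = 0.7547
sin(319°) = -0.6561

e^(i*319°) = 0.7547 - 0.6561i


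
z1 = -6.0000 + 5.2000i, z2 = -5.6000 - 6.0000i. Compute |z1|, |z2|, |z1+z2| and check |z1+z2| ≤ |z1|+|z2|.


|z1| = sqrt((-6)^2 + 5.2^2) = sqrt(63.04) = 7.9398
|z2| = sqrt((-5.6)^2 + (-6)^2) = sqrt(67.36) = 8.2073
z1+z2 = -11.6000 - 0.8000i
|z1+z2| = sqrt(135.2) = 11.6276
|z1|+|z2| = 7.9398 + 8.2073 = 16.1471

|z1+z2| = 11.6276 ≤ |z1|+|z2| = 16.1471 (verified)


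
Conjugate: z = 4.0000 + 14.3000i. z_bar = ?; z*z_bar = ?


z_bar = 4.0000 - 14.3000i
z*z_bar = 4^2 + 14.3^2 = 16 + 204.49 = 220.49

z_bar = 4.0000 - 14.3000i, z*z_bar = 220.49


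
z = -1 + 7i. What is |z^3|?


|z| = sqrt(1+49) = sqrt(50) = 7.0711
|z^3| = |z|^3 = (sqrt(50))^3 = 50*sqrt(50)

|z^3| = 50*sqrt(50) ≈ 353.5534


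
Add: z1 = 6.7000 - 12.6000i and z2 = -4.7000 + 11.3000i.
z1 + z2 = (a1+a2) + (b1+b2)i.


Real: 6.7 - 4.7 = 2
Imag: -12.6 + 11.3 = -1.3

2.0000 - 1.3000i


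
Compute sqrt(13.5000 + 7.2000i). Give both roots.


|z| = sqrt(182.25+51.84) = 15.3000
sqrt((|z|+a)/2) = sqrt((15.3000+13.5)/2) = sqrt(14.4000) = 3.7947
sqrt((|z|-a)/2) = sqrt((15.3000-13.5)/2) = sqrt(0.9000) = 0.9487

±(3.7947 + 0.9487i) i.e. 3.7947 + 0.9487i and -3.7947 - 0.9487i


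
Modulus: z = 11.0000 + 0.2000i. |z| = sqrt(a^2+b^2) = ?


|z| = sqrt(11^2 + 0.2^2) = sqrt(121 + 0.04) = sqrt(121.04) = 11.0018

|z| = 11.0018


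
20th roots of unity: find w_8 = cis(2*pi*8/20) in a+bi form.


Angle = 360*8/20 = 144°
a = cos(144°) = -0.8090
b = sin(144°) = 0.5878

-0.8090 + 0.5878i


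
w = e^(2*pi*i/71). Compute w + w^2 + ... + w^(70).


With w = e^(2*pi*i/71), all 71 of the 71th roots of unity w^0 = 1, w, ..., w^(70) sum to 0: 1 + w + ... + w^(70) = (1 - w^71)/(1 - w) = 0 since w^71 = 1, w ≠ 1.
Removing the root 1: w + w^2 + ... + w^(70) = 0 - 1 = -1

Sum = -1


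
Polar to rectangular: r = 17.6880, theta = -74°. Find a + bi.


a = 17.6880*cos(-74°) = 17.6880*0.27564 = 4.8755
b = 17.6880*sin(-74°) = 17.6880*(-0.96126) = -17.0028

4.8755 - 17.0028i


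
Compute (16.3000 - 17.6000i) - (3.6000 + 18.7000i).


Real: 16.3 - 3.6 = 12.7
Imag: -17.6 - 18.7 = -36.3

12.7000 - 36.3000i


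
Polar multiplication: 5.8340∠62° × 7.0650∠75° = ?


r = 5.8340 * 7.0650 = 41.2172
theta = 62° + 75° = 137° = 137° (mod 360)

41.2172 cis(137°)


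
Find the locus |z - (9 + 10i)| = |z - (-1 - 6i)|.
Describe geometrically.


Equal distances means the locus is the perpendicular bisector of z1 and z2.
Midpoint = ((9+(-1))/2, (10+(-6))/2) = (4.0000, 2.0000)

Perpendicular bisector through (4.0000, 2.0000)


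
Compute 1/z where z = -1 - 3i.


|z|^2 = 1+9 = 10
1/z = (-1 + 3i)/10

1/z = -0.1000 + 0.3000i


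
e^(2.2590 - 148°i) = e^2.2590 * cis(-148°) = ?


e^2.2590 = 9.5735
cos(-148°) = -0.84805
sin(-148°) = -0.52992
Real = 9.5735*(-0.84805) = -8.1188
Imag = 9.5735*(-0.52992) = -5.0732

-8.1188 - 5.0732i


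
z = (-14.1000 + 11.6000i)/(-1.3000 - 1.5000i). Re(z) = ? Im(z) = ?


Multiply by conjugate: (-14.1000 + 11.6000i)(-1.3000 + 1.5000i) / ((-1.3)^2 + (-1.5)^2)
Numerator real = -14.1*(-1.3) + 11.6*(-1.5) = 0.93
Numerator imag = 11.6*(-1.3) - (-14.1)*(-1.5) = -36.23
Denominator = 3.94
Re(z) = 0.93/3.94 = 0.2360
Im(z) = -36.23/3.94 = -9.1954

Re(z) = 0.2360, Im(z) = -9.1954


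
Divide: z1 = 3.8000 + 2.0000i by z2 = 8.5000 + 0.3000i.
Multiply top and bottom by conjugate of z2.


Conjugate of z2 = 8.5000 - 0.3000i
Numerator: (3.8000 + 2.0000i)(8.5000 - 0.3000i) = 32.9000 + 15.8600i
Denominator: 8.5^2 + 0.3^2 = 72.34
Result = (32.9000 + 15.8600i)/72.34

0.4548 + 0.2192i


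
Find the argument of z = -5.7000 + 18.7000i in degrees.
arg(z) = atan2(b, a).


Re = -5.7, Im = 18.7
arg = atan2(18.7, -5.7) = 106.9519 degrees

arg(z) = 106.9519 degrees


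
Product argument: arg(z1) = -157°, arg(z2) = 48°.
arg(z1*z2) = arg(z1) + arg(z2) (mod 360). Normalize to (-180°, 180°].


arg(z1*z2) = -157° + 48° = -109°
Normalized to (-180°, 180°]: -109°

-109°


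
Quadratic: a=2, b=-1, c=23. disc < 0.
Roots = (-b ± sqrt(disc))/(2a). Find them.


disc = (-1)^2 - 4*2*23 = 1 - 184 = -183
sqrt(|disc|) = sqrt(183) = 13.5277
Real part = 1/(2*2) = 0.2500
Imag part = 13.5277/(2*2) = 3.3819

0.2500 ± 3.3819i


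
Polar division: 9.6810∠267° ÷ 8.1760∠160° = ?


r = 9.6810 / 8.1760 = 1.1841
theta = 267° - 160° = 107° = 107° (mod 360)

1.1841 cis(107°)


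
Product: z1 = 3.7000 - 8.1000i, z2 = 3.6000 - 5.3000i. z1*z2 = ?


Real = 3.7*3.6 - (-8.1)*(-5.3) = 13.32 - 42.93 = -29.61
Imag = 3.7*(-5.3) + 3.6*(-8.1) = -19.61 - (29.16) = -48.77

-29.6100 - 48.7700i


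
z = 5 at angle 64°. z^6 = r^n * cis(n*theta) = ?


r^6 = 5^6 = 15625
n*theta = 6*64° = 384° = 24° (mod 360)
a = 15625*cos(24°) = 14274.1478
b = 15625*sin(24°) = 6355.2600

15625 cis(24°) = 14274.1478 + 6355.2600i


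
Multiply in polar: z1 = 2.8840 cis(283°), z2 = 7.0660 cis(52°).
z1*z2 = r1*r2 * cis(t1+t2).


r = 2.8840 * 7.0660 = 20.3783
theta = 283° + 52° = 335° = 335° (mod 360)

20.3783 cis(335°)


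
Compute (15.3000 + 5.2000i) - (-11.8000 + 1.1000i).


Real: 15.3 + 11.8 = 27.1
Imag: 5.2 - 1.1 = 4.1

27.1000 + 4.1000i


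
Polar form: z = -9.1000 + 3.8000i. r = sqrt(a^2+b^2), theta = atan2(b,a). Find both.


r = sqrt(82.81+14.44) = sqrt(97.25) = 9.8615
theta = atan2(3.8, -9.1) = 157.3354 degrees

r = 9.8615, theta = 157.3354 degrees


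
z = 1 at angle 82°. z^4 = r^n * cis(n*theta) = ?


r^4 = 1^4 = 1
n*theta = 4*82° = 328° = 328° (mod 360)
a = 1*cos(328°) = 0.8480
b = 1*sin(328°) = -0.5299

1 cis(328°) = 0.8480 - 0.5299i


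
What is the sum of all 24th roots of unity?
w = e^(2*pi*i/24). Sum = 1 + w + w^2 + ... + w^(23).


The sum of all 24th roots of unity is 0.
Geometric series: (1 - w^24)/(1 - w) = (1-1)/(1-w) = 0 since w^24 = 1, w ≠ 1.
Alternatively: coefficient of z^23 in z^24 - 1 is 0.

0


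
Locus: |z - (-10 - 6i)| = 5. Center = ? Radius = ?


|z - z0| = r is a circle with center z0 and radius r.
Center = (-10, -6), radius = 5

Circle with center (-10, -6) and radius 5


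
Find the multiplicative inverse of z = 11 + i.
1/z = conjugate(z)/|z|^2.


|z|^2 = 121+1 = 122
1/z = (11 - 1i)/122

1/z = 0.0902 - 0.0082i


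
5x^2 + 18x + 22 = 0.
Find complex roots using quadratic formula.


disc = 18^2 - 4*5*22 = 324 - 440 = -116
sqrt(|disc|) = sqrt(116) = 10.7703
Real part = -18/(2*5) = -1.8000
Imag part = 10.7703/(2*5) = 1.0770

-1.8000 ± 1.0770i


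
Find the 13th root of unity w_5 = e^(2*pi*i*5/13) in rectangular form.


Angle = 360*5/13 = 138.4615°
a = cos(138.4615°) = -0.7485
b = sin(138.4615°) = 0.6631

-0.7485 + 0.6631i


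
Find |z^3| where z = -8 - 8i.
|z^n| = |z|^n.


|z| = sqrt(64+64) = sqrt(128) = 11.3137
|z^3| = |z|^3 = (sqrt(128))^3 = 128*sqrt(128)

|z^3| = 128*sqrt(128) ≈ 1448.1547


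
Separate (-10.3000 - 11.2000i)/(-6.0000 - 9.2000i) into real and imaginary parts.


Multiply by conjugate: (-10.3000 - 11.2000i)(-6.0000 + 9.2000i) / ((-6)^2 + (-9.2)^2)
Numerator real = -10.3*(-6) - (11.2)*(-9.2) = 164.84
Numerator imag = -11.2*(-6) - (-10.3)*(-9.2) = -27.56
Denominator = 120.64
Re(z) = 164.84/120.64 = 1.3664
Im(z) = -27.56/120.64 = -0.2284

Re(z) = 1.3664, Im(z) = -0.2284


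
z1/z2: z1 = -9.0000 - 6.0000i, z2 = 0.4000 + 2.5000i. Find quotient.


Conjugate of z2 = 0.4000 - 2.5000i
Numerator: (-9.0000 - 6.0000i)(0.4000 - 2.5000i) = -18.6000 + 20.1000i
Denominator: 0.4^2 + 2.5^2 = 6.41
Result = (-18.6000 + 20.1000i)/6.41

-2.9017 + 3.1357i


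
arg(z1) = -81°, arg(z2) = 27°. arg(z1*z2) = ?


arg(z1*z2) = -81° + 27° = -54°
Normalized to (-180°, 180°]: -54°

-54°


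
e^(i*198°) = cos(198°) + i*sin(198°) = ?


cos(198°) = -0.9511
sin(198°) = -0.3090

e^(i*198°) = -0.9511 - 0.3090i


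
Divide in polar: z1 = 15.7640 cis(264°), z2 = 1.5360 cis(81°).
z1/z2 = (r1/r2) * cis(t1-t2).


r = 15.7640 / 1.5360 = 10.2630
theta = 264° - 81° = 183° = 183° (mod 360)

10.2630 cis(183°)


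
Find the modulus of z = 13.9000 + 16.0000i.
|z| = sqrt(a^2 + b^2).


|z| = sqrt(13.9^2 + 16^2) = sqrt(193.21 + 256) = sqrt(449.21) = 21.1946

|z| = 21.1946


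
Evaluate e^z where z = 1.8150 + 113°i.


e^1.8150 = 6.1411
cos(113°) = -0.39073
sin(113°) = 0.9205
Real = 6.1411*(-0.39073) = -2.3995
Imag = 6.1411*0.9205 = 5.6529

-2.3995 + 5.6529i


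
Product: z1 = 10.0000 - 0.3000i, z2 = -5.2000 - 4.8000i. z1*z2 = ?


Real = 10*(-5.2) - (-0.3)*(-4.8) = -52 - 1.44 = -53.44
Imag = 10*(-4.8) - (5.2)*(-0.3) = -48 + 1.56 = -46.44

-53.4400 - 46.4400i


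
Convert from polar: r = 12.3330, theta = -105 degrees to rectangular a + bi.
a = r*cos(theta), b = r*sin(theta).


a = 12.3330*cos(-105°) = 12.3330*(-0.25882) = -3.1920
b = 12.3330*sin(-105°) = 12.3330*(-0.96593) = -11.9128

-3.1920 - 11.9128i


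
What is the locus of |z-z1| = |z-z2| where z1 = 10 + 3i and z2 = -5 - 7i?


Equal distances means the locus is the perpendicular bisector of z1 and z2.
Midpoint = ((10+(-5))/2, (3+(-7))/2) = (2.5000, -2.0000)

Perpendicular bisector through (2.5000, -2.0000)


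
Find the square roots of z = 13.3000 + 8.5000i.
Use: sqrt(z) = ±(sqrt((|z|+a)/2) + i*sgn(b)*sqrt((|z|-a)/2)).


|z| = sqrt(176.89+72.25) = 15.7842
sqrt((|z|+a)/2) = sqrt((15.7842+13.3)/2) = sqrt(14.5421) = 3.8134
sqrt((|z|-a)/2) = sqrt((15.7842-13.3)/2) = sqrt(1.2421) = 1.1145

±(3.8134 + 1.1145i) i.e. 3.8134 + 1.1145i and -3.8134 - 1.1145i


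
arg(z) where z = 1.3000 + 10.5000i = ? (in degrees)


Re = 1.3, Im = 10.5
arg = atan2(10.5, 1.3) = 82.9422 degrees

arg(z) = 82.9422 degrees


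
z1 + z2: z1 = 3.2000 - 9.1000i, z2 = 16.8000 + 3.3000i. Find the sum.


Real: 3.2 + 16.8 = 20
Imag: -9.1 + 3.3 = -5.8

20.0000 - 5.8000i


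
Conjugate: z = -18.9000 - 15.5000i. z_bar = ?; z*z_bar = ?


z_bar = -18.9000 + 15.5000i
z*z_bar = (-18.9)^2 + (-15.5)^2 = 357.21 + 240.25 = 597.46

z_bar = -18.9000 + 15.5000i, z*z_bar = 597.46


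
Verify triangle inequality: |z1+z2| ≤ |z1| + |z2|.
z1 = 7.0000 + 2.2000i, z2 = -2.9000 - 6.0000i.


|z1| = sqrt(7^2 + 2.2^2) = sqrt(53.84) = 7.3376
|z2| = sqrt((-2.9)^2 + (-6)^2) = sqrt(44.41) = 6.6641
z1+z2 = 4.1000 - 3.8000i
|z1+z2| = sqrt(31.25) = 5.5902
|z1|+|z2| = 7.3376 + 6.6641 = 14.0017

|z1+z2| = 5.5902 ≤ |z1|+|z2| = 14.0017 (verified)


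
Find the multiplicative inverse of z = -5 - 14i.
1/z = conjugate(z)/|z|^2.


|z|^2 = 25+196 = 221
1/z = (-5 + 14i)/221

1/z = -0.0226 + 0.0633i


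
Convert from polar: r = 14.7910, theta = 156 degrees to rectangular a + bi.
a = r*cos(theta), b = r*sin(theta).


a = 14.7910*cos(156°) = 14.7910*(-0.91355) = -13.5123
b = 14.7910*sin(156°) = 14.7910*0.406737 = 6.0160

-13.5123 + 6.0160i


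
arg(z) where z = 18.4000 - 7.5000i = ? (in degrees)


Re = 18.4, Im = -7.5
arg = atan2(-7.5, 18.4) = -22.1762 degrees

arg(z) = -22.1762 degrees


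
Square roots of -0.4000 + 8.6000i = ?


|z| = sqrt(0.16+73.96) = 8.6093
sqrt((|z|+a)/2) = sqrt((8.6093+(-0.4))/2) = sqrt(4.1046) = 2.0260
sqrt((|z|-a)/2) = sqrt((8.6093-(-0.4))/2) = sqrt(4.5046) = 2.1224

±(2.0260 + 2.1224i) i.e. 2.0260 + 2.1224i and -2.0260 - 2.1224i


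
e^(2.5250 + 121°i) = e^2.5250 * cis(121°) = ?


e^2.5250 = 12.4909
cos(121°) = -0.51504
sin(121°) = 0.85717
Real = 12.4909*(-0.51504) = -6.4333
Imag = 12.4909*0.85717 = 10.7068

-6.4333 + 10.7068i


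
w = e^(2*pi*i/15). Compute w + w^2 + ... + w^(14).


With w = e^(2*pi*i/15), all 15 of the 15th roots of unity w^0 = 1, w, ..., w^(14) sum to 0: 1 + w + ... + w^(14) = (1 - w^15)/(1 - w) = 0 since w^15 = 1, w ≠ 1.
Removing the root 1: w + w^2 + ... + w^(14) = 0 - 1 = -1

Sum = -1


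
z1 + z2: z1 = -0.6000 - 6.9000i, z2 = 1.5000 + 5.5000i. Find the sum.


Real: -0.6 + 1.5 = 0.9
Imag: -6.9 + 5.5 = -1.4

0.9000 - 1.4000i


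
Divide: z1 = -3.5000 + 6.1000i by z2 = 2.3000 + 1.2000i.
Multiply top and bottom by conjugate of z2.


Conjugate of z2 = 2.3000 - 1.2000i
Numerator: (-3.5000 + 6.1000i)(2.3000 - 1.2000i) = -0.7300 + 18.2300i
Denominator: 2.3^2 + 1.2^2 = 6.73
Result = (-0.7300 + 18.2300i)/6.73

-0.1085 + 2.7088i


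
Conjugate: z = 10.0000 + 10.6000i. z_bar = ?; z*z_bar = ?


z_bar = 10.0000 - 10.6000i
z*z_bar = 10^2 + 10.6^2 = 100 + 112.36 = 212.36

z_bar = 10.0000 - 10.6000i, z*z_bar = 212.36


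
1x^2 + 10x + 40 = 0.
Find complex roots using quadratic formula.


disc = 10^2 - 4*1*40 = 100 - 160 = -60
sqrt(|disc|) = sqrt(60) = 7.7460
Real part = -10/(2*1) = -5.0000
Imag part = 7.7460/(2*1) = 3.8730

-5.0000 ± 3.8730i


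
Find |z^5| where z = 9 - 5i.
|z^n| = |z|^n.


|z| = sqrt(81+25) = sqrt(106) = 10.2956
|z^5| = |z|^5 = (sqrt(106))^5 = 106^2 * sqrt(106) = 11236*sqrt(106)

|z^5| = 11236*sqrt(106) ≈ 115681.7003


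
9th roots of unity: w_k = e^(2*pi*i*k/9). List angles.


The 9th roots of unity are cis(360k/9°) for k=0..8
Angle step = 360/9 = 40°
Primitive root: cis(40°)
Primitive root = 0.7660 + 0.6428i

9 roots at angles: 0°, 40°, 80°, 120°, 160°, 200°, 240°, 280°, 320°


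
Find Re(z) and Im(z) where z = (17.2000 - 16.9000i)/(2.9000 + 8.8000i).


Multiply by conjugate: (17.2000 - 16.9000i)(2.9000 - 8.8000i) / (2.9^2 + 8.8^2)
Numerator real = 17.2*2.9 - (16.9)*8.8 = -98.84
Numerator imag = -16.9*2.9 - 17.2*8.8 = -200.37
Denominator = 85.85
Re(z) = -98.84/85.85 = -1.1513
Im(z) = -200.37/85.85 = -2.3340

Re(z) = -1.1513, Im(z) = -2.3340


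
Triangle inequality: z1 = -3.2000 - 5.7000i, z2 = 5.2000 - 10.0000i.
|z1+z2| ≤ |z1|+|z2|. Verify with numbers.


|z1| = sqrt((-3.2)^2 + (-5.7)^2) = sqrt(42.73) = 6.5368
|z2| = sqrt(5.2^2 + (-10)^2) = sqrt(127.04) = 11.2712
z1+z2 = 2.0000 - 15.7000i
|z1+z2| = sqrt(250.49) = 15.8269
|z1|+|z2| = 6.5368 + 11.2712 = 17.8080

|z1+z2| = 15.8269 ≤ |z1|+|z2| = 17.8080 (verified)


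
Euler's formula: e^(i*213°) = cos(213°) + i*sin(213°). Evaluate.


cos(213°) = -0.8387
sin(213°) = -0.5446

e^(i*213°) = -0.8387 - 0.5446i


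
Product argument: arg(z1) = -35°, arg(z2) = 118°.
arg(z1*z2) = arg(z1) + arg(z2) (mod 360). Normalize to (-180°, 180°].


arg(z1*z2) = -35° + 118° = 83°
Normalized to (-180°, 180°]: 83°

83°


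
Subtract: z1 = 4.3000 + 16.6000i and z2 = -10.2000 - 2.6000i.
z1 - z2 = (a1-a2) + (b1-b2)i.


Real: 4.3 + 10.2 = 14.5
Imag: 16.6 + 2.6 = 19.2

14.5000 + 19.2000i


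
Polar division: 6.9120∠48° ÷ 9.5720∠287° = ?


r = 6.9120 / 9.5720 = 0.7221
theta = 48° - 287° = -239° = 121° (mod 360)

0.7221 cis(121°)


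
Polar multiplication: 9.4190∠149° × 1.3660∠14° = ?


r = 9.4190 * 1.3660 = 12.8664
theta = 149° + 14° = 163° = 163° (mod 360)

12.8664 cis(163°)


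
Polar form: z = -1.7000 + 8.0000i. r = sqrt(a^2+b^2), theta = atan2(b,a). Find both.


r = sqrt(2.89+64) = sqrt(66.89) = 8.1786
theta = atan2(8, -1.7) = 101.9969 degrees

r = 8.1786, theta = 101.9969 degrees


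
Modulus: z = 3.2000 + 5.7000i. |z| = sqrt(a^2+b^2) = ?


|z| = sqrt(3.2^2 + 5.7^2) = sqrt(10.24 + 32.49) = sqrt(42.73) = 6.5368

|z| = 6.5368


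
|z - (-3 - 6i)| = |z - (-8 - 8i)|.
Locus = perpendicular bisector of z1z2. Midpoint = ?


Equal distances means the locus is the perpendicular bisector of z1 and z2.
Midpoint = ((-3+(-8))/2, (-6+(-8))/2) = (-5.5000, -7.0000)

Perpendicular bisector through (-5.5000, -7.0000)


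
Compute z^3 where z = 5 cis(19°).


r^3 = 5^3 = 125
n*theta = 3*19° = 57° = 57° (mod 360)
a = 125*cos(57°) = 68.0799
b = 125*sin(57°) = 104.8338

125 cis(57°) = 68.0799 + 104.8338i


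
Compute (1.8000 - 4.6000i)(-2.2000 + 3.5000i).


Real = 1.8*(-2.2) - (-4.6)*3.5 = -3.96 - (-16.1) = 12.14
Imag = 1.8*3.5 - (2.2)*(-4.6) = 6.3 + 10.12 = 16.42

12.1400 + 16.4200i


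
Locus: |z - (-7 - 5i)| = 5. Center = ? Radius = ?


|z - z0| = r is a circle with center z0 and radius r.
Center = (-7, -5), radius = 5

Circle with center (-7, -5) and radius 5


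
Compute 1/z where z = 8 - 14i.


|z|^2 = 64+196 = 260
1/z = (8 + 14i)/260

1/z = 0.0308 + 0.0538i


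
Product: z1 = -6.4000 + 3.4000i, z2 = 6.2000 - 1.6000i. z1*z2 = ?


Real = -6.4*6.2 - 3.4*(-1.6) = -39.68 - (-5.44) = -34.24
Imag = -6.4*(-1.6) + 6.2*3.4 = 10.24 + 21.08 = 31.32

-34.2400 + 31.3200i


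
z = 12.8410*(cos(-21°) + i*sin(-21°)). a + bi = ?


a = 12.8410*cos(-21°) = 12.8410*0.93358 = 11.9881
b = 12.8410*sin(-21°) = 12.8410*(-0.35837) = -4.6018

11.9881 - 4.6018i


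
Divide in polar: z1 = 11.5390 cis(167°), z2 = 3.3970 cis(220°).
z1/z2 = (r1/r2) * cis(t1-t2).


r = 11.5390 / 3.3970 = 3.3968
theta = 167° - 220° = -53° = 307° (mod 360)

3.3968 cis(307°)


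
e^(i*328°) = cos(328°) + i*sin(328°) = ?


cos(328°) = 0.8480
sin(328°) = -0.5299

e^(i*328°) = 0.8480 - 0.5299i


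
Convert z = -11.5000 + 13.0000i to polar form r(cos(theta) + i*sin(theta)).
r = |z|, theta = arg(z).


r = sqrt(132.25+169) = sqrt(301.25) = 17.3566
theta = atan2(13, -11.5) = 131.4965 degrees

r = 17.3566, theta = 131.4965 degrees


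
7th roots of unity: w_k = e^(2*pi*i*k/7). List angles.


The 7th roots of unity are cis(360k/7°) for k=0..6
Angle step = 360/7 = 51.4286°
Primitive root: cis(51.4286°)
Primitive root = 0.6235 + 0.7818i

7 roots at angles: 0°, 51.4286°, 102.8571°, 154.2857°, 205.7143°, 257.1429°, 308.5714°


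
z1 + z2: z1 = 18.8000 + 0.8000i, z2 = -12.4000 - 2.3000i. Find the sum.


Real: 18.8 - 12.4 = 6.4
Imag: 0.8 - 2.3 = -1.5

6.4000 - 1.5000i


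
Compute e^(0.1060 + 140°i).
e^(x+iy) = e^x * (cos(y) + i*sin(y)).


e^0.1060 = 1.1118
cos(140°) = -0.76604
sin(140°) = 0.6428
Real = 1.1118*(-0.76604) = -0.8517
Imag = 1.1118*0.6428 = 0.7147

-0.8517 + 0.7147i


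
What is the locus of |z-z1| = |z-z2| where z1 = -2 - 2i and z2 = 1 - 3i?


Equal distances means the locus is the perpendicular bisector of z1 and z2.
Midpoint = ((-2+1)/2, (-2+(-3))/2) = (-0.5000, -2.5000)

Perpendicular bisector through (-0.5000, -2.5000)


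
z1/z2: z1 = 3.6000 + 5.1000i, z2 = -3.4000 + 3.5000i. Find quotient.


Conjugate of z2 = -3.4000 - 3.5000i
Numerator: (3.6000 + 5.1000i)(-3.4000 - 3.5000i) = 5.6100 - 29.9400i
Denominator: (-3.4)^2 + 3.5^2 = 23.81
Result = (5.6100 - 29.9400i)/23.81

0.2356 - 1.2575i


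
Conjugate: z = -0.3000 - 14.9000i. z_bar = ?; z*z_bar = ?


z_bar = -0.3000 + 14.9000i
z*z_bar = (-0.3)^2 + (-14.9)^2 = 0.09 + 222.01 = 222.1

z_bar = -0.3000 + 14.9000i, z*z_bar = 222.1


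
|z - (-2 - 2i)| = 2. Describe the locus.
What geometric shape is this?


|z - z0| = r is a circle with center z0 and radius r.
Center = (-2, -2), radius = 2

Circle with center (-2, -2) and radius 2


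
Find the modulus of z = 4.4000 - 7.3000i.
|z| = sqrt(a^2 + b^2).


|z| = sqrt(4.4^2 + (-7.3)^2) = sqrt(19.36 + 53.29) = sqrt(72.65) = 8.5235

|z| = 8.5235


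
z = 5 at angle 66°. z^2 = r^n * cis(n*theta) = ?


r^2 = 5^2 = 25
n*theta = 2*66° = 132° = 132° (mod 360)
a = 25*cos(132°) = -16.7283
b = 25*sin(132°) = 18.5786

25 cis(132°) = -16.7283 + 18.5786i


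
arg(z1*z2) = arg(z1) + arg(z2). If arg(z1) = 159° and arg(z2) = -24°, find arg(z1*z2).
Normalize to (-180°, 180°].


arg(z1*z2) = 159° - 24° = 135°
Normalized to (-180°, 180°]: 135°

135°


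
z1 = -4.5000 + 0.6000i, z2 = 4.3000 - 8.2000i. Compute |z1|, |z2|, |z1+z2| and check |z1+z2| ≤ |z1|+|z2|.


|z1| = sqrt((-4.5)^2 + 0.6^2) = sqrt(20.61) = 4.5398
|z2| = sqrt(4.3^2 + (-8.2)^2) = sqrt(85.73) = 9.2590
z1+z2 = -0.2000 - 7.6000i
|z1+z2| = sqrt(57.8) = 7.6026
|z1|+|z2| = 4.5398 + 9.2590 = 13.7988

|z1+z2| = 7.6026 ≤ |z1|+|z2| = 13.7988 (verified)
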